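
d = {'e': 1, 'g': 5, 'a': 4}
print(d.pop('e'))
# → 1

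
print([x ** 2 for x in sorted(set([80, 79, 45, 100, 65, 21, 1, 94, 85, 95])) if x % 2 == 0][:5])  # [6400, 8836, 10000]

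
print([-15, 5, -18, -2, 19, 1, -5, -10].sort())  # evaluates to None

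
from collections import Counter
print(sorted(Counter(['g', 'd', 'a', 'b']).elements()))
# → ['a', 'b', 'd', 'g']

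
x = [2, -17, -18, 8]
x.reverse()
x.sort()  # [-18, -17, 2, 8]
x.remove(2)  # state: [-18, -17, 8]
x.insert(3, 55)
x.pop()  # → 55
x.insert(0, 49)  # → [49, -18, -17, 8]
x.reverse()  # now [8, -17, -18, 49]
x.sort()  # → [-18, -17, 8, 49]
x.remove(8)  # [-18, -17, 49]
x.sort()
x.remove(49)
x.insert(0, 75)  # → [75, -18, -17]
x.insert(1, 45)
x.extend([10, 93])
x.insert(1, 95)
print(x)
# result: [75, 95, 45, -18, -17, 10, 93]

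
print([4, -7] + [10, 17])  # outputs [4, -7, 10, 17]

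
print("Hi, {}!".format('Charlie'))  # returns Hi, Charlie!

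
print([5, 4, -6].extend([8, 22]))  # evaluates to None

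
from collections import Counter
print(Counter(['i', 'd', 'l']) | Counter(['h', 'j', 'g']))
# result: Counter({'i': 1, 'd': 1, 'l': 1, 'h': 1, 'j': 1, 'g': 1})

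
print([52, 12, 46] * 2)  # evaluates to [52, 12, 46, 52, 12, 46]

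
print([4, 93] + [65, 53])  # [4, 93, 65, 53]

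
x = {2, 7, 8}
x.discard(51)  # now {2, 7, 8}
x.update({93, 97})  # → {2, 7, 8, 93, 97}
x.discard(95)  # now {2, 7, 8, 93, 97}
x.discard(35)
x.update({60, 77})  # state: {2, 7, 8, 60, 77, 93, 97}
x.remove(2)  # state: {7, 8, 60, 77, 93, 97}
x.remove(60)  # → {7, 8, 77, 93, 97}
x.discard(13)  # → {7, 8, 77, 93, 97}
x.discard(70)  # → {7, 8, 77, 93, 97}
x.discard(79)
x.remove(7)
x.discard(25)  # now {8, 77, 93, 97}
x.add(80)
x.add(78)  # {8, 77, 78, 80, 93, 97}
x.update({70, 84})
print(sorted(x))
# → [8, 70, 77, 78, 80, 84, 93, 97]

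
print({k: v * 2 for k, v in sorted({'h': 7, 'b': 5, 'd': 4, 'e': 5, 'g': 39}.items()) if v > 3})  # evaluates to {'b': 10, 'd': 8, 'e': 10, 'g': 78, 'h': 14}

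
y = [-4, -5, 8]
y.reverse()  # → [8, -5, -4]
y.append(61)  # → [8, -5, -4, 61]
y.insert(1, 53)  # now [8, 53, -5, -4, 61]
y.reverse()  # [61, -4, -5, 53, 8]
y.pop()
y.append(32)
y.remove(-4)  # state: [61, -5, 53, 32]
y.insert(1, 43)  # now [61, 43, -5, 53, 32]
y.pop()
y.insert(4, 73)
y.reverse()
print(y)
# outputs [73, 53, -5, 43, 61]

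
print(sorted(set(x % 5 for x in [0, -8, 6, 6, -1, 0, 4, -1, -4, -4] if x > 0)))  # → [1, 4]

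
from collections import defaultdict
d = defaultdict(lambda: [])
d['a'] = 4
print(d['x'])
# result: []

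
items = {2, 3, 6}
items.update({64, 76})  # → {2, 3, 6, 64, 76}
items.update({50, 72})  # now {2, 3, 6, 50, 64, 72, 76}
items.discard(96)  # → {2, 3, 6, 50, 64, 72, 76}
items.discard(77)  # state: {2, 3, 6, 50, 64, 72, 76}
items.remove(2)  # {3, 6, 50, 64, 72, 76}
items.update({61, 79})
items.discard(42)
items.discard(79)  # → {3, 6, 50, 61, 64, 72, 76}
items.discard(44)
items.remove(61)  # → {3, 6, 50, 64, 72, 76}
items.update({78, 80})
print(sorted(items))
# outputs [3, 6, 50, 64, 72, 76, 78, 80]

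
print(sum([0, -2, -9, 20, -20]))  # -11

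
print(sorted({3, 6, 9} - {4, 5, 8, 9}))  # [3, 6]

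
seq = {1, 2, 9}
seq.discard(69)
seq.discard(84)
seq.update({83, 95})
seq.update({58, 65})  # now {1, 2, 9, 58, 65, 83, 95}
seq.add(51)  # {1, 2, 9, 51, 58, 65, 83, 95}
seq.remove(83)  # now {1, 2, 9, 51, 58, 65, 95}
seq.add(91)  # {1, 2, 9, 51, 58, 65, 91, 95}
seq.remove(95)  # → {1, 2, 9, 51, 58, 65, 91}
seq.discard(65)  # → {1, 2, 9, 51, 58, 91}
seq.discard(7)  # {1, 2, 9, 51, 58, 91}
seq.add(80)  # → {1, 2, 9, 51, 58, 80, 91}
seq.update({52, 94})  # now {1, 2, 9, 51, 52, 58, 80, 91, 94}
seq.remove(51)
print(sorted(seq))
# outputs [1, 2, 9, 52, 58, 80, 91, 94]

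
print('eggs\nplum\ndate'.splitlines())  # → ['eggs', 'plum', 'date']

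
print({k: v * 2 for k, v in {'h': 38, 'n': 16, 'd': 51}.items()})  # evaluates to {'h': 76, 'n': 32, 'd': 102}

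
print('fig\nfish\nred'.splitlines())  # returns ['fig', 'fish', 'red']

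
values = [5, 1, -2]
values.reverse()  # [-2, 1, 5]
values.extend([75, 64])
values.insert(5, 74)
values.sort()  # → [-2, 1, 5, 64, 74, 75]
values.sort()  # [-2, 1, 5, 64, 74, 75]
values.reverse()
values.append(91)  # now [75, 74, 64, 5, 1, -2, 91]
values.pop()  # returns 91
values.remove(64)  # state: [75, 74, 5, 1, -2]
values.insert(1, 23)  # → [75, 23, 74, 5, 1, -2]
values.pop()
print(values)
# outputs [75, 23, 74, 5, 1]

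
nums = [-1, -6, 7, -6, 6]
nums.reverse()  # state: [6, -6, 7, -6, -1]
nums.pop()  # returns -1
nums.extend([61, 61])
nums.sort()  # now [-6, -6, 6, 7, 61, 61]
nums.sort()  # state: [-6, -6, 6, 7, 61, 61]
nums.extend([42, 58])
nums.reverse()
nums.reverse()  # [-6, -6, 6, 7, 61, 61, 42, 58]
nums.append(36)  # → [-6, -6, 6, 7, 61, 61, 42, 58, 36]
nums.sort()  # [-6, -6, 6, 7, 36, 42, 58, 61, 61]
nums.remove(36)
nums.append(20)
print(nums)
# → [-6, -6, 6, 7, 42, 58, 61, 61, 20]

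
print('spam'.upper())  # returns SPAM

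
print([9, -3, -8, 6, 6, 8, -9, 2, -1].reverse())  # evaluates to None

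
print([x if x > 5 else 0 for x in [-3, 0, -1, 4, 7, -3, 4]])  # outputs [0, 0, 0, 0, 7, 0, 0]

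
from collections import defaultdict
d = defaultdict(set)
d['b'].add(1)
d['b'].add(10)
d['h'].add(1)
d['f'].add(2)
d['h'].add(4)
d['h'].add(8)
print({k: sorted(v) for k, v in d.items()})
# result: {'b': [1, 10], 'h': [1, 4, 8], 'f': [2]}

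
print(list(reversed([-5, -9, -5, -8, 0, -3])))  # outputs [-3, 0, -8, -5, -9, -5]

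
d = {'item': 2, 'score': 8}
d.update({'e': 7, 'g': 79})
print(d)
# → {'item': 2, 'score': 8, 'e': 7, 'g': 79}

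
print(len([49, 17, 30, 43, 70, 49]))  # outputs 6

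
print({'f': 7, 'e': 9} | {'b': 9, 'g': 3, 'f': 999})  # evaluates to {'f': 999, 'e': 9, 'b': 9, 'g': 3}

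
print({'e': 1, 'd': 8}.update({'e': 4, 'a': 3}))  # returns None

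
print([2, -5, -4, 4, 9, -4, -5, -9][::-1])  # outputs [-9, -5, -4, 9, 4, -4, -5, 2]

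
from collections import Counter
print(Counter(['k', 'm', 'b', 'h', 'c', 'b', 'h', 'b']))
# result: Counter({'b': 3, 'h': 2, 'k': 1, 'm': 1, 'c': 1})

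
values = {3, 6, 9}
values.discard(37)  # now {3, 6, 9}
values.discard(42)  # {3, 6, 9}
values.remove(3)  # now {6, 9}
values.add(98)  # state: {6, 9, 98}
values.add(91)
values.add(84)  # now {6, 9, 84, 91, 98}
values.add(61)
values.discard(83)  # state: {6, 9, 61, 84, 91, 98}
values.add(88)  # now {6, 9, 61, 84, 88, 91, 98}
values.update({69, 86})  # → {6, 9, 61, 69, 84, 86, 88, 91, 98}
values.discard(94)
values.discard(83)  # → {6, 9, 61, 69, 84, 86, 88, 91, 98}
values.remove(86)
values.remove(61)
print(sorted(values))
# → [6, 9, 69, 84, 88, 91, 98]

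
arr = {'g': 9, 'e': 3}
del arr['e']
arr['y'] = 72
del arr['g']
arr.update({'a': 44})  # {'y': 72, 'a': 44}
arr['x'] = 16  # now {'y': 72, 'a': 44, 'x': 16}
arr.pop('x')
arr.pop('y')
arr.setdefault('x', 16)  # 16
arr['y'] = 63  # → {'a': 44, 'x': 16, 'y': 63}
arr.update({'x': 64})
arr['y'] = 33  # {'a': 44, 'x': 64, 'y': 33}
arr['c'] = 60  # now {'a': 44, 'x': 64, 'y': 33, 'c': 60}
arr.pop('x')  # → 64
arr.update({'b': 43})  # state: {'a': 44, 'y': 33, 'c': 60, 'b': 43}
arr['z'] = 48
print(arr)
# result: {'a': 44, 'y': 33, 'c': 60, 'b': 43, 'z': 48}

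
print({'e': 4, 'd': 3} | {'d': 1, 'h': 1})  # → {'e': 4, 'd': 1, 'h': 1}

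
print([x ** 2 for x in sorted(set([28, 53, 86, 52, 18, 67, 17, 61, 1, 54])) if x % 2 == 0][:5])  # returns [324, 784, 2704, 2916, 7396]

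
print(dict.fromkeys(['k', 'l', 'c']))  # {'k': None, 'l': None, 'c': None}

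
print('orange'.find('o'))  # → 0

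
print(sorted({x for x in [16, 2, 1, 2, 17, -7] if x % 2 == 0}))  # [2, 16]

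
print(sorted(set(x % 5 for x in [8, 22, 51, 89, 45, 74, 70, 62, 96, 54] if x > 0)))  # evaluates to [0, 1, 2, 3, 4]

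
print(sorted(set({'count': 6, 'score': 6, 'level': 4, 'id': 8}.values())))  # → [4, 6, 8]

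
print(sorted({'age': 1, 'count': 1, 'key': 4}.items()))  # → [('age', 1), ('count', 1), ('key', 4)]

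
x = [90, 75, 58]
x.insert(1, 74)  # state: [90, 74, 75, 58]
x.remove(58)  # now [90, 74, 75]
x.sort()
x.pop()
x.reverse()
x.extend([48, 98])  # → [75, 74, 48, 98]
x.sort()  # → [48, 74, 75, 98]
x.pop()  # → 98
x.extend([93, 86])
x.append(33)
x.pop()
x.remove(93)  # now [48, 74, 75, 86]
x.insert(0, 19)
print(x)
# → [19, 48, 74, 75, 86]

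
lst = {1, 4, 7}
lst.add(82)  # {1, 4, 7, 82}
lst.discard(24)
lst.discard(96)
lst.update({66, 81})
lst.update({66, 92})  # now {1, 4, 7, 66, 81, 82, 92}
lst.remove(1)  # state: {4, 7, 66, 81, 82, 92}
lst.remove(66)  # {4, 7, 81, 82, 92}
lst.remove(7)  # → {4, 81, 82, 92}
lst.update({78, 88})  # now {4, 78, 81, 82, 88, 92}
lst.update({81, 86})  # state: {4, 78, 81, 82, 86, 88, 92}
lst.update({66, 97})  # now {4, 66, 78, 81, 82, 86, 88, 92, 97}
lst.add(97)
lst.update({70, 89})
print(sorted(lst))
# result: [4, 66, 70, 78, 81, 82, 86, 88, 89, 92, 97]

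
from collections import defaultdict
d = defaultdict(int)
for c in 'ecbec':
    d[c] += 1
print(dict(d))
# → {'e': 2, 'c': 2, 'b': 1}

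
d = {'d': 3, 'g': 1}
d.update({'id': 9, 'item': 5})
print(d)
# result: {'d': 3, 'g': 1, 'id': 9, 'item': 5}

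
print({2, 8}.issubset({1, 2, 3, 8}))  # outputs True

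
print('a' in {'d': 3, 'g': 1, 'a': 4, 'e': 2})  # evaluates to True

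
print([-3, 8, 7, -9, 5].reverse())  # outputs None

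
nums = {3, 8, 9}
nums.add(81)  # {3, 8, 9, 81}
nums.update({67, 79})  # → {3, 8, 9, 67, 79, 81}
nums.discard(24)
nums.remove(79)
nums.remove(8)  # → {3, 9, 67, 81}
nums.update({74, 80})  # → {3, 9, 67, 74, 80, 81}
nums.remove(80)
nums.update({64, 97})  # {3, 9, 64, 67, 74, 81, 97}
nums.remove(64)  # {3, 9, 67, 74, 81, 97}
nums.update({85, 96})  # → {3, 9, 67, 74, 81, 85, 96, 97}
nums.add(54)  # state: {3, 9, 54, 67, 74, 81, 85, 96, 97}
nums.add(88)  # {3, 9, 54, 67, 74, 81, 85, 88, 96, 97}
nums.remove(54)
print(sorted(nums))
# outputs [3, 9, 67, 74, 81, 85, 88, 96, 97]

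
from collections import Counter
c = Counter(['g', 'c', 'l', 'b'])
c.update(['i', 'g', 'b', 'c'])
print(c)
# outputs Counter({'g': 2, 'c': 2, 'b': 2, 'l': 1, 'i': 1})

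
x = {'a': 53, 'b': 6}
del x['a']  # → {'b': 6}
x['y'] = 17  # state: {'b': 6, 'y': 17}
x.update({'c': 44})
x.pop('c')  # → 44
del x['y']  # {'b': 6}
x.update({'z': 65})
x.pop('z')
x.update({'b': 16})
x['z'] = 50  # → {'b': 16, 'z': 50}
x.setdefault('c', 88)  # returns 88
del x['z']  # {'b': 16, 'c': 88}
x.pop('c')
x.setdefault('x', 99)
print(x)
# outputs {'b': 16, 'x': 99}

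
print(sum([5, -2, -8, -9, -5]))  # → -19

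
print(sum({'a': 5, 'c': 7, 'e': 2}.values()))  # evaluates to 14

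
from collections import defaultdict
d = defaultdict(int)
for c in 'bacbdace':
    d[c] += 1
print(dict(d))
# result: {'b': 2, 'a': 2, 'c': 2, 'd': 1, 'e': 1}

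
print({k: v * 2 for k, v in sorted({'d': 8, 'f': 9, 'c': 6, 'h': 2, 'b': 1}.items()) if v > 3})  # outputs {'c': 12, 'd': 16, 'f': 18}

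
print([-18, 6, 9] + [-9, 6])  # [-18, 6, 9, -9, 6]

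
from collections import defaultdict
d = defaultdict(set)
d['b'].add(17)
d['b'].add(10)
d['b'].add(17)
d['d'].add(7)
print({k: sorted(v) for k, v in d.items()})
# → {'b': [10, 17], 'd': [7]}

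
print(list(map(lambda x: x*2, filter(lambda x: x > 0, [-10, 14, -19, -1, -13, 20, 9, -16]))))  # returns [28, 40, 18]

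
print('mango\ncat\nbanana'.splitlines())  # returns ['mango', 'cat', 'banana']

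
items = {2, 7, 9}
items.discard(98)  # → {2, 7, 9}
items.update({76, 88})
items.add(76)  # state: {2, 7, 9, 76, 88}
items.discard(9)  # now {2, 7, 76, 88}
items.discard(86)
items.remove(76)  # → {2, 7, 88}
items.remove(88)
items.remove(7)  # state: {2}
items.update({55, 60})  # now {2, 55, 60}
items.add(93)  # {2, 55, 60, 93}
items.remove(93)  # {2, 55, 60}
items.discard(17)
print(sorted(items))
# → [2, 55, 60]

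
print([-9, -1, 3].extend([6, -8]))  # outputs None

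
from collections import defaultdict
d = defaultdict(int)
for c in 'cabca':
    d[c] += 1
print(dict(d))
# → {'c': 2, 'a': 2, 'b': 1}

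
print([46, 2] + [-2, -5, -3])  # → [46, 2, -2, -5, -3]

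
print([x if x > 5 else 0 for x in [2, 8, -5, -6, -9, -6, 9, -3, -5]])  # [0, 8, 0, 0, 0, 0, 9, 0, 0]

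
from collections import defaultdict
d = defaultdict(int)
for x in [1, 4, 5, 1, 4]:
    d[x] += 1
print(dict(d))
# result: {1: 2, 4: 2, 5: 1}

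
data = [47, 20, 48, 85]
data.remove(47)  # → [20, 48, 85]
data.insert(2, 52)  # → [20, 48, 52, 85]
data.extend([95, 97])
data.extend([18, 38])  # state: [20, 48, 52, 85, 95, 97, 18, 38]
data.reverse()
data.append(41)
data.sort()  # [18, 20, 38, 41, 48, 52, 85, 95, 97]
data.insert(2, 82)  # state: [18, 20, 82, 38, 41, 48, 52, 85, 95, 97]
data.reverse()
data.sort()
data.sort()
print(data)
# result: [18, 20, 38, 41, 48, 52, 82, 85, 95, 97]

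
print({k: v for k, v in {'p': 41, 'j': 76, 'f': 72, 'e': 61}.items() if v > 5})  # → {'p': 41, 'j': 76, 'f': 72, 'e': 61}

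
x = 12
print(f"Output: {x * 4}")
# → Output: 48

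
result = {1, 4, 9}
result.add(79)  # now {1, 4, 9, 79}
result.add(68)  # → {1, 4, 9, 68, 79}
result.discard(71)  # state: {1, 4, 9, 68, 79}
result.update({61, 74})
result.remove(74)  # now {1, 4, 9, 61, 68, 79}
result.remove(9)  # {1, 4, 61, 68, 79}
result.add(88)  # {1, 4, 61, 68, 79, 88}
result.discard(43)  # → {1, 4, 61, 68, 79, 88}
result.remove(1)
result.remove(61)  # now {4, 68, 79, 88}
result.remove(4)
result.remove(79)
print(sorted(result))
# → [68, 88]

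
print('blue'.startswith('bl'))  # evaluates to True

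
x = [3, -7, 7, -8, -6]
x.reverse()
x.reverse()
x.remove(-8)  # [3, -7, 7, -6]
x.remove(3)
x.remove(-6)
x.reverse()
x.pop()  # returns -7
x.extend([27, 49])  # [7, 27, 49]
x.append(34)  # [7, 27, 49, 34]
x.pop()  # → 34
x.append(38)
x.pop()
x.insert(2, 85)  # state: [7, 27, 85, 49]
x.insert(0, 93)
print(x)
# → [93, 7, 27, 85, 49]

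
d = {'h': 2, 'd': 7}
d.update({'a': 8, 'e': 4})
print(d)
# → {'h': 2, 'd': 7, 'a': 8, 'e': 4}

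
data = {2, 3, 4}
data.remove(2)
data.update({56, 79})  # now {3, 4, 56, 79}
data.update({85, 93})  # {3, 4, 56, 79, 85, 93}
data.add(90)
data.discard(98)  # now {3, 4, 56, 79, 85, 90, 93}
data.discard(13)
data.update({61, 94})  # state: {3, 4, 56, 61, 79, 85, 90, 93, 94}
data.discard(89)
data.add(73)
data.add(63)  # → {3, 4, 56, 61, 63, 73, 79, 85, 90, 93, 94}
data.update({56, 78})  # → {3, 4, 56, 61, 63, 73, 78, 79, 85, 90, 93, 94}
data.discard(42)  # {3, 4, 56, 61, 63, 73, 78, 79, 85, 90, 93, 94}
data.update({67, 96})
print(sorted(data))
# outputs [3, 4, 56, 61, 63, 67, 73, 78, 79, 85, 90, 93, 94, 96]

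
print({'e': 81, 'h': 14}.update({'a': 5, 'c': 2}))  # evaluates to None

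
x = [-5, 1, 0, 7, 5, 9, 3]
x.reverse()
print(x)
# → [3, 9, 5, 7, 0, 1, -5]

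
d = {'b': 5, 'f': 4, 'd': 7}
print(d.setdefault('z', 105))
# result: 105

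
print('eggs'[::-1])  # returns sgge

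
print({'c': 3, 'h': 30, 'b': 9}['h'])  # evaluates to 30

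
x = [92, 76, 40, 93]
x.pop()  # 93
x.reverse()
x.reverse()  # [92, 76, 40]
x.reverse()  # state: [40, 76, 92]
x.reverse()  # [92, 76, 40]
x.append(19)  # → [92, 76, 40, 19]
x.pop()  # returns 19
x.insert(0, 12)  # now [12, 92, 76, 40]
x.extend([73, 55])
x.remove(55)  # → [12, 92, 76, 40, 73]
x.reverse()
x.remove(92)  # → [73, 40, 76, 12]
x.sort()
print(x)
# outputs [12, 40, 73, 76]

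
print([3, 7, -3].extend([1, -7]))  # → None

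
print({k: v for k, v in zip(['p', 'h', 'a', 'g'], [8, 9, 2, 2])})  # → {'p': 8, 'h': 9, 'a': 2, 'g': 2}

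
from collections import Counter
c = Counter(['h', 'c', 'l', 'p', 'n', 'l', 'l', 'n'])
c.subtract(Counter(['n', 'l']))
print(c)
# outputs Counter({'l': 2, 'h': 1, 'c': 1, 'p': 1, 'n': 1})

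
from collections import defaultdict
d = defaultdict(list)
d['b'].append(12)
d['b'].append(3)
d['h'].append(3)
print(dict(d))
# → {'b': [12, 3], 'h': [3]}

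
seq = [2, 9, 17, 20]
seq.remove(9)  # [2, 17, 20]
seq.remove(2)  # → [17, 20]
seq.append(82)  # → [17, 20, 82]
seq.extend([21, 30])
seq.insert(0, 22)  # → [22, 17, 20, 82, 21, 30]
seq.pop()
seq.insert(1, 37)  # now [22, 37, 17, 20, 82, 21]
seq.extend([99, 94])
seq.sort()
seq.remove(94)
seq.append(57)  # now [17, 20, 21, 22, 37, 82, 99, 57]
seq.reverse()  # [57, 99, 82, 37, 22, 21, 20, 17]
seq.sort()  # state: [17, 20, 21, 22, 37, 57, 82, 99]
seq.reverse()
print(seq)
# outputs [99, 82, 57, 37, 22, 21, 20, 17]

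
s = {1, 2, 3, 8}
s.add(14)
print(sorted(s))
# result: [1, 2, 3, 8, 14]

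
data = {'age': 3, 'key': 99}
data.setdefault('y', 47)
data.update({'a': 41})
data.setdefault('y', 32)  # 47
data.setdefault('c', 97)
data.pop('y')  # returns 47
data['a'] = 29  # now {'age': 3, 'key': 99, 'a': 29, 'c': 97}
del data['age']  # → {'key': 99, 'a': 29, 'c': 97}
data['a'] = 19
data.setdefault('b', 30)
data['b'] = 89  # {'key': 99, 'a': 19, 'c': 97, 'b': 89}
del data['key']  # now {'a': 19, 'c': 97, 'b': 89}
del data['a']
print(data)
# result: {'c': 97, 'b': 89}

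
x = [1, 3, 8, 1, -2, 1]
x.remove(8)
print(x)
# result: [1, 3, 1, -2, 1]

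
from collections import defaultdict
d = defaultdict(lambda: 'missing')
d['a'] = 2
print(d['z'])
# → missing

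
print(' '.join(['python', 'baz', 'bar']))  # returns python baz bar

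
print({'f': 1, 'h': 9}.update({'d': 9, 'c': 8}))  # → None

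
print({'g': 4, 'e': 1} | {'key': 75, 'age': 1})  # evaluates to {'g': 4, 'e': 1, 'key': 75, 'age': 1}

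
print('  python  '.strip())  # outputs python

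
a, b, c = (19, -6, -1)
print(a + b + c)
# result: 12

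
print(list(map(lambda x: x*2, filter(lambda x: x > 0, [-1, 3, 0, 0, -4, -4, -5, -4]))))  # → [6]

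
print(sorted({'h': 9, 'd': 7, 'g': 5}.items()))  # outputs [('d', 7), ('g', 5), ('h', 9)]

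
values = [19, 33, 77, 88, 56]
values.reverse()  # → [56, 88, 77, 33, 19]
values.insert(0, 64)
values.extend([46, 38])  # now [64, 56, 88, 77, 33, 19, 46, 38]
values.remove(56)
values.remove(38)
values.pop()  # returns 46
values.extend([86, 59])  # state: [64, 88, 77, 33, 19, 86, 59]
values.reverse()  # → [59, 86, 19, 33, 77, 88, 64]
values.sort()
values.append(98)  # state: [19, 33, 59, 64, 77, 86, 88, 98]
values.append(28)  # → [19, 33, 59, 64, 77, 86, 88, 98, 28]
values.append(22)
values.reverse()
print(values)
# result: [22, 28, 98, 88, 86, 77, 64, 59, 33, 19]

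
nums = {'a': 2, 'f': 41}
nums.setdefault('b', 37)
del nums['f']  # {'a': 2, 'b': 37}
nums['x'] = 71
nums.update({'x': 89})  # {'a': 2, 'b': 37, 'x': 89}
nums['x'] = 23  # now {'a': 2, 'b': 37, 'x': 23}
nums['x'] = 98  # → {'a': 2, 'b': 37, 'x': 98}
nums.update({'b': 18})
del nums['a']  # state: {'b': 18, 'x': 98}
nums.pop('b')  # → 18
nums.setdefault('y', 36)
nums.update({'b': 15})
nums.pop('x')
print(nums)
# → {'y': 36, 'b': 15}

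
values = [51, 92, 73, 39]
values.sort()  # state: [39, 51, 73, 92]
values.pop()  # 92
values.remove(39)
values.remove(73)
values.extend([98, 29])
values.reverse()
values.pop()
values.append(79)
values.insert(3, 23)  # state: [29, 98, 79, 23]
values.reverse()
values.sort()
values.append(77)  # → [23, 29, 79, 98, 77]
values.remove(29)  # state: [23, 79, 98, 77]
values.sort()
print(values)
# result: [23, 77, 79, 98]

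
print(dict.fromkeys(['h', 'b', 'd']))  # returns {'h': None, 'b': None, 'd': None}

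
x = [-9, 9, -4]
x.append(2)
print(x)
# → [-9, 9, -4, 2]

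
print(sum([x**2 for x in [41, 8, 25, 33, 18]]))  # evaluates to 3783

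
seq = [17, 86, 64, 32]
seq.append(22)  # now [17, 86, 64, 32, 22]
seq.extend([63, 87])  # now [17, 86, 64, 32, 22, 63, 87]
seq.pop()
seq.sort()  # [17, 22, 32, 63, 64, 86]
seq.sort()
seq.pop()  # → 86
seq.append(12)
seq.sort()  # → [12, 17, 22, 32, 63, 64]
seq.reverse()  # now [64, 63, 32, 22, 17, 12]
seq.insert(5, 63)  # [64, 63, 32, 22, 17, 63, 12]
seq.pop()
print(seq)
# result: [64, 63, 32, 22, 17, 63]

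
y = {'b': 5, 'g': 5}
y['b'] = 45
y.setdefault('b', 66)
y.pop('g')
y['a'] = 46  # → {'b': 45, 'a': 46}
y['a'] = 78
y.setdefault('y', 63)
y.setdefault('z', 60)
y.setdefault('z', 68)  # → 60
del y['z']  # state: {'b': 45, 'a': 78, 'y': 63}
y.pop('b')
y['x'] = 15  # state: {'a': 78, 'y': 63, 'x': 15}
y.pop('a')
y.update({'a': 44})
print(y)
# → {'y': 63, 'x': 15, 'a': 44}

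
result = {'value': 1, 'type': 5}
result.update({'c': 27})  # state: {'value': 1, 'type': 5, 'c': 27}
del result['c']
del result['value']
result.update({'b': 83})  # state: {'type': 5, 'b': 83}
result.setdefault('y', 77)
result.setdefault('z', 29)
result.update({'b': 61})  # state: {'type': 5, 'b': 61, 'y': 77, 'z': 29}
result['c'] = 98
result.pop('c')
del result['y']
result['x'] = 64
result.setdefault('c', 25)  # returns 25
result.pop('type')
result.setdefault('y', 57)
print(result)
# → {'b': 61, 'z': 29, 'x': 64, 'c': 25, 'y': 57}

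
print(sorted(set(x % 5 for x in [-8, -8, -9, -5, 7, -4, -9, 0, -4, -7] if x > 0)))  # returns [2]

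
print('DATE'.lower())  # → date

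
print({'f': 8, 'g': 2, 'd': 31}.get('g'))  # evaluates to 2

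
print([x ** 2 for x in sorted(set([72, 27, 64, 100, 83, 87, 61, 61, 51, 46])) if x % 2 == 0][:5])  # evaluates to [2116, 4096, 5184, 10000]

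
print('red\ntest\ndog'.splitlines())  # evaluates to ['red', 'test', 'dog']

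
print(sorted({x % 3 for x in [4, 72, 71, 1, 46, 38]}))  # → [0, 1, 2]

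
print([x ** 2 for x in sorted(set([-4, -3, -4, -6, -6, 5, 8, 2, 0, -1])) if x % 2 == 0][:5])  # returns [36, 16, 0, 4, 64]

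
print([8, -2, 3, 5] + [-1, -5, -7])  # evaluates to [8, -2, 3, 5, -1, -5, -7]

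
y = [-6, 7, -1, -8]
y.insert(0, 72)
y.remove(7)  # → [72, -6, -1, -8]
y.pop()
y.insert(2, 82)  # [72, -6, 82, -1]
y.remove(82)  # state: [72, -6, -1]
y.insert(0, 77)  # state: [77, 72, -6, -1]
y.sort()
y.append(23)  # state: [-6, -1, 72, 77, 23]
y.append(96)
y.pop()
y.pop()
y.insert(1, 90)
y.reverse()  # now [77, 72, -1, 90, -6]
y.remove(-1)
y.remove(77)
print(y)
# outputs [72, 90, -6]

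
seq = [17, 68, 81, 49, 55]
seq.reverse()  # [55, 49, 81, 68, 17]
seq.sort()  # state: [17, 49, 55, 68, 81]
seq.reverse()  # [81, 68, 55, 49, 17]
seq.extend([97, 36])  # [81, 68, 55, 49, 17, 97, 36]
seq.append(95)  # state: [81, 68, 55, 49, 17, 97, 36, 95]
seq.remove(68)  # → [81, 55, 49, 17, 97, 36, 95]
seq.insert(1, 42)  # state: [81, 42, 55, 49, 17, 97, 36, 95]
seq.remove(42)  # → [81, 55, 49, 17, 97, 36, 95]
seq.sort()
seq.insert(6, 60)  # [17, 36, 49, 55, 81, 95, 60, 97]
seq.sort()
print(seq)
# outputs [17, 36, 49, 55, 60, 81, 95, 97]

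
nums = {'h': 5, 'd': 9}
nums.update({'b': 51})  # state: {'h': 5, 'd': 9, 'b': 51}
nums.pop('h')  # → 5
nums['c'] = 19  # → {'d': 9, 'b': 51, 'c': 19}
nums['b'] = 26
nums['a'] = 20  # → {'d': 9, 'b': 26, 'c': 19, 'a': 20}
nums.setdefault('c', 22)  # 19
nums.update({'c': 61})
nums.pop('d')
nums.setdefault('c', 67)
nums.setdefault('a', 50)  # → 20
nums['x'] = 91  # {'b': 26, 'c': 61, 'a': 20, 'x': 91}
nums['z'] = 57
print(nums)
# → {'b': 26, 'c': 61, 'a': 20, 'x': 91, 'z': 57}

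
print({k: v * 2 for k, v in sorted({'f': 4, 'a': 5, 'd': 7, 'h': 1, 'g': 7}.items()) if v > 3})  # {'a': 10, 'd': 14, 'f': 8, 'g': 14}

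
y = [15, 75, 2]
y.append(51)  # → [15, 75, 2, 51]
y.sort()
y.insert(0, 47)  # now [47, 2, 15, 51, 75]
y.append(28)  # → [47, 2, 15, 51, 75, 28]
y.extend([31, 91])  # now [47, 2, 15, 51, 75, 28, 31, 91]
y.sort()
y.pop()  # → 91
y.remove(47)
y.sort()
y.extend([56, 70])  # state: [2, 15, 28, 31, 51, 75, 56, 70]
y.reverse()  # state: [70, 56, 75, 51, 31, 28, 15, 2]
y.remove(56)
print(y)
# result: [70, 75, 51, 31, 28, 15, 2]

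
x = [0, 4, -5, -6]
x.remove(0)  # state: [4, -5, -6]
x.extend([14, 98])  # [4, -5, -6, 14, 98]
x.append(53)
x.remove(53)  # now [4, -5, -6, 14, 98]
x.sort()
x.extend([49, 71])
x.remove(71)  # [-6, -5, 4, 14, 98, 49]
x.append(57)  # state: [-6, -5, 4, 14, 98, 49, 57]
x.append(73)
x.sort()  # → [-6, -5, 4, 14, 49, 57, 73, 98]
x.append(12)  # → [-6, -5, 4, 14, 49, 57, 73, 98, 12]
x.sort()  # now [-6, -5, 4, 12, 14, 49, 57, 73, 98]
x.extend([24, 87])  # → [-6, -5, 4, 12, 14, 49, 57, 73, 98, 24, 87]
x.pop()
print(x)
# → [-6, -5, 4, 12, 14, 49, 57, 73, 98, 24]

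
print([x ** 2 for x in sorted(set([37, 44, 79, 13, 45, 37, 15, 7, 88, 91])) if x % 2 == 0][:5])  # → [1936, 7744]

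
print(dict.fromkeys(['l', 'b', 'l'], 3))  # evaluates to {'l': 3, 'b': 3}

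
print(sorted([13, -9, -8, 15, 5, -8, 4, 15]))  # [-9, -8, -8, 4, 5, 13, 15, 15]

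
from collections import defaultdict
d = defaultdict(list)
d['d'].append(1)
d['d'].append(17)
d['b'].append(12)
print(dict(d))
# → {'d': [1, 17], 'b': [12]}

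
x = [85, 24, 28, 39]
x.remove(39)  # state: [85, 24, 28]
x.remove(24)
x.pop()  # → 28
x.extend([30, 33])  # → [85, 30, 33]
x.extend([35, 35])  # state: [85, 30, 33, 35, 35]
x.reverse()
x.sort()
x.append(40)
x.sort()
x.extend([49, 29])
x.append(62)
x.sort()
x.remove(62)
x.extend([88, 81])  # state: [29, 30, 33, 35, 35, 40, 49, 85, 88, 81]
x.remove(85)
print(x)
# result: [29, 30, 33, 35, 35, 40, 49, 88, 81]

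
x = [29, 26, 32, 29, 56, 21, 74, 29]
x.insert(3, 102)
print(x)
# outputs [29, 26, 32, 102, 29, 56, 21, 74, 29]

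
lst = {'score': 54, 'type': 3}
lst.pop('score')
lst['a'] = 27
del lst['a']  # {'type': 3}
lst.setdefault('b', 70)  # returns 70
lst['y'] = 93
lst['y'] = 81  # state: {'type': 3, 'b': 70, 'y': 81}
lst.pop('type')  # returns 3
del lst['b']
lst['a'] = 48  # {'y': 81, 'a': 48}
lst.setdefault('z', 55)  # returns 55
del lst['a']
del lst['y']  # {'z': 55}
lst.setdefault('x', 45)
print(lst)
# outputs {'z': 55, 'x': 45}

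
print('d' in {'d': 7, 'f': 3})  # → True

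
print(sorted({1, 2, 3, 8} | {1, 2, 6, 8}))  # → [1, 2, 3, 6, 8]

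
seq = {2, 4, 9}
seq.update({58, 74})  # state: {2, 4, 9, 58, 74}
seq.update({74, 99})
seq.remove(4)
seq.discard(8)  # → {2, 9, 58, 74, 99}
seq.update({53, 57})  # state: {2, 9, 53, 57, 58, 74, 99}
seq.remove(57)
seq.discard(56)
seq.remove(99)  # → {2, 9, 53, 58, 74}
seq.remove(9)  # {2, 53, 58, 74}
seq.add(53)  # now {2, 53, 58, 74}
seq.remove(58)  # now {2, 53, 74}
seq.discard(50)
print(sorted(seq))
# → [2, 53, 74]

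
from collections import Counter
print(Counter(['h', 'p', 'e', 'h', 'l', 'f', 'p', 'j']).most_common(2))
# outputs [('h', 2), ('p', 2)]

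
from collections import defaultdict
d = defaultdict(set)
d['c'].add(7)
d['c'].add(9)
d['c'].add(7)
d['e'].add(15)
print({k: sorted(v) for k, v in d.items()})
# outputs {'c': [7, 9], 'e': [15]}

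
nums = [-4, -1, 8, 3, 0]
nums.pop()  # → 0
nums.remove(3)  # [-4, -1, 8]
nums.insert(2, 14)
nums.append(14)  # [-4, -1, 14, 8, 14]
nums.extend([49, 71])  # [-4, -1, 14, 8, 14, 49, 71]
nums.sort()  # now [-4, -1, 8, 14, 14, 49, 71]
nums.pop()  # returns 71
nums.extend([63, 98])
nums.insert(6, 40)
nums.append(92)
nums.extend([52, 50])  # [-4, -1, 8, 14, 14, 49, 40, 63, 98, 92, 52, 50]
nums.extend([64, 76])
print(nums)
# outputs [-4, -1, 8, 14, 14, 49, 40, 63, 98, 92, 52, 50, 64, 76]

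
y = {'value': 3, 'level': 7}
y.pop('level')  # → 7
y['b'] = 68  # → {'value': 3, 'b': 68}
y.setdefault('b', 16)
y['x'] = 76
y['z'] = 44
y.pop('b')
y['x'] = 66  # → {'value': 3, 'x': 66, 'z': 44}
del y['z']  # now {'value': 3, 'x': 66}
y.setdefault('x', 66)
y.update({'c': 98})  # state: {'value': 3, 'x': 66, 'c': 98}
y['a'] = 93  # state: {'value': 3, 'x': 66, 'c': 98, 'a': 93}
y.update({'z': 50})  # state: {'value': 3, 'x': 66, 'c': 98, 'a': 93, 'z': 50}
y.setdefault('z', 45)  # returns 50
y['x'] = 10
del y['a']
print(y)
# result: {'value': 3, 'x': 10, 'c': 98, 'z': 50}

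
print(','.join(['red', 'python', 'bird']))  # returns red,python,bird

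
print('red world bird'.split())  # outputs ['red', 'world', 'bird']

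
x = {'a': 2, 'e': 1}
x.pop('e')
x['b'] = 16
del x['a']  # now {'b': 16}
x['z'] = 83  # {'b': 16, 'z': 83}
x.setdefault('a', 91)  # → 91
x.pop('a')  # 91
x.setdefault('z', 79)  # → 83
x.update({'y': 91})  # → {'b': 16, 'z': 83, 'y': 91}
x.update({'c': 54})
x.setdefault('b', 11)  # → 16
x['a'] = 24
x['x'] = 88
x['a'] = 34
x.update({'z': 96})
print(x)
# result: {'b': 16, 'z': 96, 'y': 91, 'c': 54, 'a': 34, 'x': 88}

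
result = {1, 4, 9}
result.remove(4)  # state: {1, 9}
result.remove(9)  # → {1}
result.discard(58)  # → {1}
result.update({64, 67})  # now {1, 64, 67}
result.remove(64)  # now {1, 67}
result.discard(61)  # {1, 67}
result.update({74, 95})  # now {1, 67, 74, 95}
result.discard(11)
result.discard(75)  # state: {1, 67, 74, 95}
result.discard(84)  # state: {1, 67, 74, 95}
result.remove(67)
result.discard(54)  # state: {1, 74, 95}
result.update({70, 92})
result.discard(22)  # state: {1, 70, 74, 92, 95}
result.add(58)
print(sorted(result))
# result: [1, 58, 70, 74, 92, 95]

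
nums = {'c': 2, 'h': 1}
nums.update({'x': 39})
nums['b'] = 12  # {'c': 2, 'h': 1, 'x': 39, 'b': 12}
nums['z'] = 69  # {'c': 2, 'h': 1, 'x': 39, 'b': 12, 'z': 69}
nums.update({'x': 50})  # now {'c': 2, 'h': 1, 'x': 50, 'b': 12, 'z': 69}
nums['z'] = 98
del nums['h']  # {'c': 2, 'x': 50, 'b': 12, 'z': 98}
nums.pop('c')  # 2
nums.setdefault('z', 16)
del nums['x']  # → {'b': 12, 'z': 98}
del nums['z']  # {'b': 12}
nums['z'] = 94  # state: {'b': 12, 'z': 94}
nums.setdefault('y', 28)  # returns 28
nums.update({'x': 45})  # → {'b': 12, 'z': 94, 'y': 28, 'x': 45}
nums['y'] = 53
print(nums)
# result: {'b': 12, 'z': 94, 'y': 53, 'x': 45}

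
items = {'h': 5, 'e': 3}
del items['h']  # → {'e': 3}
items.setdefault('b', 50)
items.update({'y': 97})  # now {'e': 3, 'b': 50, 'y': 97}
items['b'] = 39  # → {'e': 3, 'b': 39, 'y': 97}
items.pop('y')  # 97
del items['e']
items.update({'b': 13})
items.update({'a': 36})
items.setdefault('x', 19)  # 19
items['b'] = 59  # {'b': 59, 'a': 36, 'x': 19}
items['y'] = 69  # {'b': 59, 'a': 36, 'x': 19, 'y': 69}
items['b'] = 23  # {'b': 23, 'a': 36, 'x': 19, 'y': 69}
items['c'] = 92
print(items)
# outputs {'b': 23, 'a': 36, 'x': 19, 'y': 69, 'c': 92}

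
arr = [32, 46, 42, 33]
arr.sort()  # [32, 33, 42, 46]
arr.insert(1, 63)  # [32, 63, 33, 42, 46]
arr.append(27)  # [32, 63, 33, 42, 46, 27]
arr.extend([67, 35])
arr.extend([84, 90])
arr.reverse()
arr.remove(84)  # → [90, 35, 67, 27, 46, 42, 33, 63, 32]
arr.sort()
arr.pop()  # 90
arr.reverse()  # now [67, 63, 46, 42, 35, 33, 32, 27]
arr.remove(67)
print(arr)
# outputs [63, 46, 42, 35, 33, 32, 27]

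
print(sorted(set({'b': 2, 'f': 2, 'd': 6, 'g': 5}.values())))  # [2, 5, 6]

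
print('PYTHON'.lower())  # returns python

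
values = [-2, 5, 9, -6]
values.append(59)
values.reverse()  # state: [59, -6, 9, 5, -2]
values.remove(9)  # [59, -6, 5, -2]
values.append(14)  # [59, -6, 5, -2, 14]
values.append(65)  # [59, -6, 5, -2, 14, 65]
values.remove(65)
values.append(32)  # [59, -6, 5, -2, 14, 32]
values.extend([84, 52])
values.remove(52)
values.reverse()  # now [84, 32, 14, -2, 5, -6, 59]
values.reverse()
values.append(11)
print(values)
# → [59, -6, 5, -2, 14, 32, 84, 11]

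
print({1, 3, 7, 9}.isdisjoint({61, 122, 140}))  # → True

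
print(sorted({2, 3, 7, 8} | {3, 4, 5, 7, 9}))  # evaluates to [2, 3, 4, 5, 7, 8, 9]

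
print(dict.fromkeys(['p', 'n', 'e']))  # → {'p': None, 'n': None, 'e': None}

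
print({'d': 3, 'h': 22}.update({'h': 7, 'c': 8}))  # None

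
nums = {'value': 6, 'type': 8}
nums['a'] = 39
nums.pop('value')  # 6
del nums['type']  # {'a': 39}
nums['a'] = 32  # {'a': 32}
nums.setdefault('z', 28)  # 28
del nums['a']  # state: {'z': 28}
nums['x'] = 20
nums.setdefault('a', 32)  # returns 32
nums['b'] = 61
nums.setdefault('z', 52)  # 28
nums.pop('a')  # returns 32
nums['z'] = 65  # {'z': 65, 'x': 20, 'b': 61}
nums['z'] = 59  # {'z': 59, 'x': 20, 'b': 61}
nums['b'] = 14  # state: {'z': 59, 'x': 20, 'b': 14}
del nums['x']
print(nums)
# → {'z': 59, 'b': 14}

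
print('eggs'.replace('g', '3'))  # e33s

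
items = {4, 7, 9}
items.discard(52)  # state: {4, 7, 9}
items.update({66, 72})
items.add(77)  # {4, 7, 9, 66, 72, 77}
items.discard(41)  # {4, 7, 9, 66, 72, 77}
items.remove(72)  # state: {4, 7, 9, 66, 77}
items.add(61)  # {4, 7, 9, 61, 66, 77}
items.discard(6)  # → {4, 7, 9, 61, 66, 77}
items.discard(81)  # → {4, 7, 9, 61, 66, 77}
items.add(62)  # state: {4, 7, 9, 61, 62, 66, 77}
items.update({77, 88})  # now {4, 7, 9, 61, 62, 66, 77, 88}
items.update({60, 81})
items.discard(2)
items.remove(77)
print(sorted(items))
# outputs [4, 7, 9, 60, 61, 62, 66, 81, 88]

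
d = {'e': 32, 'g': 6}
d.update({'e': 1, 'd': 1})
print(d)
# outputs {'e': 1, 'g': 6, 'd': 1}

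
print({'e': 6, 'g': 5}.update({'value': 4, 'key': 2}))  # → None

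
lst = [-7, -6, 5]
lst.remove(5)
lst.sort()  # [-7, -6]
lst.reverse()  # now [-6, -7]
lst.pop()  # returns -7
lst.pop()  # -6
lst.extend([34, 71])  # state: [34, 71]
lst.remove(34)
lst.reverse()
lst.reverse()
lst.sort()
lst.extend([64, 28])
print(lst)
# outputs [71, 64, 28]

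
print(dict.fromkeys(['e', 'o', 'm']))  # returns {'e': None, 'o': None, 'm': None}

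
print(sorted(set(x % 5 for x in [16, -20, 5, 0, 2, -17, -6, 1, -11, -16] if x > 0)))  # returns [0, 1, 2]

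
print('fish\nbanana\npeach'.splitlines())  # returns ['fish', 'banana', 'peach']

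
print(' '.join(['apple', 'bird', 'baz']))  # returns apple bird baz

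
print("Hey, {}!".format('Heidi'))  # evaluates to Hey, Heidi!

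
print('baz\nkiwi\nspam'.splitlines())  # ['baz', 'kiwi', 'spam']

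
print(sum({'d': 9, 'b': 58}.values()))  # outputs 67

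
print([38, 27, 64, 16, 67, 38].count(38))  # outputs 2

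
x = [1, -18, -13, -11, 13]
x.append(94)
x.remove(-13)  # [1, -18, -11, 13, 94]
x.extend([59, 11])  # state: [1, -18, -11, 13, 94, 59, 11]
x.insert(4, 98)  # [1, -18, -11, 13, 98, 94, 59, 11]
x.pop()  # 11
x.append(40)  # [1, -18, -11, 13, 98, 94, 59, 40]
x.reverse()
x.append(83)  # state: [40, 59, 94, 98, 13, -11, -18, 1, 83]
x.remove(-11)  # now [40, 59, 94, 98, 13, -18, 1, 83]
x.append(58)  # [40, 59, 94, 98, 13, -18, 1, 83, 58]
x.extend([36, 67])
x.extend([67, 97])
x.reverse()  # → [97, 67, 67, 36, 58, 83, 1, -18, 13, 98, 94, 59, 40]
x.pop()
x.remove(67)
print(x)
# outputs [97, 67, 36, 58, 83, 1, -18, 13, 98, 94, 59]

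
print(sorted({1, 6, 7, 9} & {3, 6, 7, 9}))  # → [6, 7, 9]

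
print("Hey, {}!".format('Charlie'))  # Hey, Charlie!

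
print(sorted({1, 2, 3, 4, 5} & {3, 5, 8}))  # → [3, 5]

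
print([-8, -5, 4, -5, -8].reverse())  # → None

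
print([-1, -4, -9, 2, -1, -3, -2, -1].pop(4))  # -1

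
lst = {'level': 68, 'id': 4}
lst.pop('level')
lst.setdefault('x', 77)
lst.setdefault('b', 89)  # 89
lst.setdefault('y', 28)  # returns 28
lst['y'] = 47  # {'id': 4, 'x': 77, 'b': 89, 'y': 47}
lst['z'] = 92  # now {'id': 4, 'x': 77, 'b': 89, 'y': 47, 'z': 92}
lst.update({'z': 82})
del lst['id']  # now {'x': 77, 'b': 89, 'y': 47, 'z': 82}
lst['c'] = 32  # {'x': 77, 'b': 89, 'y': 47, 'z': 82, 'c': 32}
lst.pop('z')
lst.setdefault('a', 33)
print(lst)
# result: {'x': 77, 'b': 89, 'y': 47, 'c': 32, 'a': 33}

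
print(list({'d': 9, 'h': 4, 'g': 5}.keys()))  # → ['d', 'h', 'g']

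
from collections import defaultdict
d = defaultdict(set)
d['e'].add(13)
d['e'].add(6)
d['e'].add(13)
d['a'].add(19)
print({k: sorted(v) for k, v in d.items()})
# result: {'e': [6, 13], 'a': [19]}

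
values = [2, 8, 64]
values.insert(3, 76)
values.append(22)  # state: [2, 8, 64, 76, 22]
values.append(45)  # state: [2, 8, 64, 76, 22, 45]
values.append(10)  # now [2, 8, 64, 76, 22, 45, 10]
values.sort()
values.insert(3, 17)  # [2, 8, 10, 17, 22, 45, 64, 76]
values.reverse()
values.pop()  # 2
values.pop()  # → 8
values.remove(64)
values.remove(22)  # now [76, 45, 17, 10]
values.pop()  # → 10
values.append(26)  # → [76, 45, 17, 26]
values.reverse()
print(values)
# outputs [26, 17, 45, 76]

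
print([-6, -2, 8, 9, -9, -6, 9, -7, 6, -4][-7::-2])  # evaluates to [9, -2]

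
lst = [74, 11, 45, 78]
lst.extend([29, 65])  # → [74, 11, 45, 78, 29, 65]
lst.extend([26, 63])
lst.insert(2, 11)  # [74, 11, 11, 45, 78, 29, 65, 26, 63]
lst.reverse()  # [63, 26, 65, 29, 78, 45, 11, 11, 74]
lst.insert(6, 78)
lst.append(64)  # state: [63, 26, 65, 29, 78, 45, 78, 11, 11, 74, 64]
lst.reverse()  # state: [64, 74, 11, 11, 78, 45, 78, 29, 65, 26, 63]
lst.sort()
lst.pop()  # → 78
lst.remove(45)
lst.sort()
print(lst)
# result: [11, 11, 26, 29, 63, 64, 65, 74, 78]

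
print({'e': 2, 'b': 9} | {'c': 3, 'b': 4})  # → {'e': 2, 'b': 4, 'c': 3}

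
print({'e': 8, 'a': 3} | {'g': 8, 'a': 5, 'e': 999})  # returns {'e': 999, 'a': 5, 'g': 8}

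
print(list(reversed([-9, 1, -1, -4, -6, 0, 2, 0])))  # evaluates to [0, 2, 0, -6, -4, -1, 1, -9]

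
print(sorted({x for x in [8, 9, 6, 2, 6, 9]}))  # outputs [2, 6, 8, 9]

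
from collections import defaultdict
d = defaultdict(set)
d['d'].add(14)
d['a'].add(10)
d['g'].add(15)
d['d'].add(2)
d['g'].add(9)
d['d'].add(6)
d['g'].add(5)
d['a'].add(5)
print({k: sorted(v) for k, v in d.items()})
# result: {'d': [2, 6, 14], 'a': [5, 10], 'g': [5, 9, 15]}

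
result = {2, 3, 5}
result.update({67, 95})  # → {2, 3, 5, 67, 95}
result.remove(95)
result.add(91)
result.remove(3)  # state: {2, 5, 67, 91}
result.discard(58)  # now {2, 5, 67, 91}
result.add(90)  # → {2, 5, 67, 90, 91}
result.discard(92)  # {2, 5, 67, 90, 91}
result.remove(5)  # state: {2, 67, 90, 91}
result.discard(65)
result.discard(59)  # {2, 67, 90, 91}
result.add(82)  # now {2, 67, 82, 90, 91}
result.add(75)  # {2, 67, 75, 82, 90, 91}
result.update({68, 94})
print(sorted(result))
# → [2, 67, 68, 75, 82, 90, 91, 94]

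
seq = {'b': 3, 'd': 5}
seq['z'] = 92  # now {'b': 3, 'd': 5, 'z': 92}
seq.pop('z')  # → 92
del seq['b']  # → {'d': 5}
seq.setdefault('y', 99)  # 99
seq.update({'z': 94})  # {'d': 5, 'y': 99, 'z': 94}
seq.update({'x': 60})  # {'d': 5, 'y': 99, 'z': 94, 'x': 60}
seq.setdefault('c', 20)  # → 20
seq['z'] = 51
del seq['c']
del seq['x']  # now {'d': 5, 'y': 99, 'z': 51}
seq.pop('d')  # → 5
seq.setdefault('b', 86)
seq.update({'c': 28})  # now {'y': 99, 'z': 51, 'b': 86, 'c': 28}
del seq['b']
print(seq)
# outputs {'y': 99, 'z': 51, 'c': 28}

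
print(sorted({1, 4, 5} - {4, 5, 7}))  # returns [1]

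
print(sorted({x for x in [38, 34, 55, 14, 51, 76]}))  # [14, 34, 38, 51, 55, 76]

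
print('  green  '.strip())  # green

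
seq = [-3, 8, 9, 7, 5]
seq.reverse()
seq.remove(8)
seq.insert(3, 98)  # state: [5, 7, 9, 98, -3]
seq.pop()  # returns -3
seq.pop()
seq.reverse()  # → [9, 7, 5]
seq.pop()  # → 5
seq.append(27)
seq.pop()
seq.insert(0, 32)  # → [32, 9, 7]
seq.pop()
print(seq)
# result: [32, 9]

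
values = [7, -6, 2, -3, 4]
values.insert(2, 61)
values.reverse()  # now [4, -3, 2, 61, -6, 7]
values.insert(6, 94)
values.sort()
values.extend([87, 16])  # [-6, -3, 2, 4, 7, 61, 94, 87, 16]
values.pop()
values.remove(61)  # [-6, -3, 2, 4, 7, 94, 87]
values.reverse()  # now [87, 94, 7, 4, 2, -3, -6]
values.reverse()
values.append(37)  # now [-6, -3, 2, 4, 7, 94, 87, 37]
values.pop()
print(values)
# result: [-6, -3, 2, 4, 7, 94, 87]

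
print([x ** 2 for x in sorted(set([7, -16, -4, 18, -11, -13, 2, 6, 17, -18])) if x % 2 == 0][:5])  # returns [324, 256, 16, 4, 36]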